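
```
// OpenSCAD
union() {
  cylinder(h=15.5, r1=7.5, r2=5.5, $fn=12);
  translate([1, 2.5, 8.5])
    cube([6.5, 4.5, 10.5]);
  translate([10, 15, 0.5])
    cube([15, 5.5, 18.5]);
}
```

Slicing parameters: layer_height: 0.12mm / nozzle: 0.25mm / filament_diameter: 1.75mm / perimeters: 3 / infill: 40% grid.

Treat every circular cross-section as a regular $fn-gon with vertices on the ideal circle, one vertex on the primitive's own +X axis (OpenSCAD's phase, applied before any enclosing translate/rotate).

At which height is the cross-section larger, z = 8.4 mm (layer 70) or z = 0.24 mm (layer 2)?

layer 70 (z = 8.4 mm)

Layer 70 (z = 8.4): the cone: at t=0.542 of its height the radius interpolates to r₁+(r₂−r₁)t = 6.416, giving a regular 12-gon of that circumradius (area = (12/2)·6.416²·sin(360°/12) = 123.50 mm²); the cube at (1, 2.5) is not intersected at this z (z outside [8.5, 19]); the cube at (10, 15) is present — its section is the full 15×5.5 rectangle (area 82.50 mm²); Taking the union: the 2 present regions are separate (no shared area or edge), so areas and boundary lengths simply add and each stays a separate island — area = 206.00 mm². So its area = 206.00 mm². Layer 2 (z = 0.24): the cone: at t=0.015 of its height the radius interpolates to r₁+(r₂−r₁)t = 7.469, giving a regular 12-gon of that circumradius (area = (12/2)·7.469²·sin(360°/12) = 167.36 mm²); the cube at (1, 2.5) is absent (z outside [8.5, 19]); the cube at (10, 15) is absent (z outside [0.5, 19]); Taking the union: only the cone is present, so the union is just that shape — area = 167.36 mm². So its area = 167.36 mm². Layer 70 is larger (206.00 vs 167.36 mm²).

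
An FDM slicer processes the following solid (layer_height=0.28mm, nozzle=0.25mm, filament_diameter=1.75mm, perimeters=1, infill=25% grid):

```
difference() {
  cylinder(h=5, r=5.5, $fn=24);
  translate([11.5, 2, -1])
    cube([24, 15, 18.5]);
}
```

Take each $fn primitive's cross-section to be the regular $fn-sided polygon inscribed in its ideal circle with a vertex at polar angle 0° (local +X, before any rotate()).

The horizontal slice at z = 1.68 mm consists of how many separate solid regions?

1

At z = 1.68 mm: the r=5.5 cylinder gives a regular 24-gon of circumradius 5.5 (constant along its height); the cube at (11.5, 2) (footprint 24×15) is included at this height; Taking the first minus the rest: starting from the r=5.5 cylinder, the 24×15 cube at (11.5, 2) misses the remaining region (no effect) — 1 connected region. The result has 1 disconnected region.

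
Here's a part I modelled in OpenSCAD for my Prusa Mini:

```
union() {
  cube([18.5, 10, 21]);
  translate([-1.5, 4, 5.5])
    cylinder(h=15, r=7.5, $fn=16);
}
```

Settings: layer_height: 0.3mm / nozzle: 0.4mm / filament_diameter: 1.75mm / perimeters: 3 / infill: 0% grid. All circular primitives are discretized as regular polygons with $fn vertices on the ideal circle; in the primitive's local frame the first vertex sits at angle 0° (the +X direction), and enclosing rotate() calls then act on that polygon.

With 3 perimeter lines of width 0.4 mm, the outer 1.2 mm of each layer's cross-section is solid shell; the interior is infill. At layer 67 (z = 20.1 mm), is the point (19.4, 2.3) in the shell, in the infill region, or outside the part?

outside

At z = 20.1 mm: the cube is present — its section is the full 18.5×10 rectangle; the r=7.5 cylinder at (-1.5, 4) contributes a regular 16-gon of circumradius 7.5; Merging all regions: the regions partially overlap (shared area 52.03 mm²), so overlapping operands fuse into one piece — 1 connected region. Overall, the cross-section is a single solid region. The nearest boundary edge runs (18.50, 10.00)→(18.50, 0.00); distance from the point to it = 0.90 mm. The point is not inside any of the regions above, so it lies outside the cross-section (0.90 mm from the nearest boundary).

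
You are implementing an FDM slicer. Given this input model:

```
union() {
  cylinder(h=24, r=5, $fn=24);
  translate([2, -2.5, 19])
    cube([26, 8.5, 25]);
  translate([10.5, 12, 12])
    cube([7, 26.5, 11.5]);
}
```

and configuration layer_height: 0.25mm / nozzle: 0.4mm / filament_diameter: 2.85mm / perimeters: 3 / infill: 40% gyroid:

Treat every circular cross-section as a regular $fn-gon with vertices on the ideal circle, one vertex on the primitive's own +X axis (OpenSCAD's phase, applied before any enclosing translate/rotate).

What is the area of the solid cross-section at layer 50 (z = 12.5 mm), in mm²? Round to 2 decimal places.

263.15 mm²

At z = 12.5 mm: the r=5 cylinder contributes a regular 24-gon of circumradius 5 (area = (24/2)·5.000²·sin(360°/24) = 77.65 mm²); the cube at (2, -2.5) is not intersected at this z (z outside [19, 44]); the cube at (10.5, 12) is present — its section is the full 7×26.5 rectangle (area 185.50 mm²); Taking the union: the 2 present regions are separate (no shared area or edge), so areas and boundary lengths simply add and each stays a separate island — area = 263.15 mm². Overall, the cross-section has 2 separate islands. Net area = 263.15 mm².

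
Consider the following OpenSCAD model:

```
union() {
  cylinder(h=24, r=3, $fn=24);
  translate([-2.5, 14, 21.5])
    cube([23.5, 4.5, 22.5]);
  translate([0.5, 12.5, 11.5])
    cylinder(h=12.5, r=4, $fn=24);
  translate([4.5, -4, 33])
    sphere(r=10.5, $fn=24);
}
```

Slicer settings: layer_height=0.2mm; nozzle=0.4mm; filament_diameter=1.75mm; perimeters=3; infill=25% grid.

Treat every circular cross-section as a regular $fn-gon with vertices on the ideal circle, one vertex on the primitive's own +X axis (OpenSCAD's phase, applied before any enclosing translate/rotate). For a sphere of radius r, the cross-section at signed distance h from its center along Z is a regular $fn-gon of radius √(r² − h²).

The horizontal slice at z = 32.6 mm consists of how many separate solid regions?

2

At z = 32.6 mm: the cylinder does not reach this height (z outside [0, 24]); the cube at (-2.5, 14) (footprint 23.5×4.5) is included at this height; the cylinder at (0.5, 12.5) is absent (z outside [11.5, 24]); the sphere at (4.5, -4): section is a regular 24-gon, circumradius = √(r²−h²) = √(10.5²−0.4²) = 10.492; Merging all regions: the 2 present regions are separate (no shared area or edge), so areas and boundary lengths simply add and each stays a separate island — 2 connected regions. The result has 2 disconnected regions.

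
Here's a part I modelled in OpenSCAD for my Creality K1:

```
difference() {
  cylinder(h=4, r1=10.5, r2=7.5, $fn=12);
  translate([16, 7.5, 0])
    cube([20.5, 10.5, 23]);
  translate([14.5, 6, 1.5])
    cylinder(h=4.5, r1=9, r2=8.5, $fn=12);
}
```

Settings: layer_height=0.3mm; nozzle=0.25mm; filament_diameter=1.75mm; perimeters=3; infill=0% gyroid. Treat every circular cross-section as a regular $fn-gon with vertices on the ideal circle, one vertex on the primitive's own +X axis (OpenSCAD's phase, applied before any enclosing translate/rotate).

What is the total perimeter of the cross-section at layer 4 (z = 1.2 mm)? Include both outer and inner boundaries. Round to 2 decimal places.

At z = 1.2 mm: the cone contributes a regular 12-gon of circumradius 9.600 (interpolated between r1=10.5 and r2=7.5 at t=0.300) (perimeter = 2·12·9.600·sin(180°/12) = 59.63 mm); the cube at (16, 7.5) is present — its section is the full 20.5×10.5 rectangle (perimeter 62.00 mm); the cone at (14.5, 6) is not intersected at this z (z outside [1.5, 6]); After the difference (first − rest): starting from the cone, the 20.5×10.5 cube at (16, 7.5) misses the remaining region (no effect) — boundary = 59.63 mm. Overall, the cross-section is a single solid region. Total boundary length (outer) = 59.63 mm.

59.63 mm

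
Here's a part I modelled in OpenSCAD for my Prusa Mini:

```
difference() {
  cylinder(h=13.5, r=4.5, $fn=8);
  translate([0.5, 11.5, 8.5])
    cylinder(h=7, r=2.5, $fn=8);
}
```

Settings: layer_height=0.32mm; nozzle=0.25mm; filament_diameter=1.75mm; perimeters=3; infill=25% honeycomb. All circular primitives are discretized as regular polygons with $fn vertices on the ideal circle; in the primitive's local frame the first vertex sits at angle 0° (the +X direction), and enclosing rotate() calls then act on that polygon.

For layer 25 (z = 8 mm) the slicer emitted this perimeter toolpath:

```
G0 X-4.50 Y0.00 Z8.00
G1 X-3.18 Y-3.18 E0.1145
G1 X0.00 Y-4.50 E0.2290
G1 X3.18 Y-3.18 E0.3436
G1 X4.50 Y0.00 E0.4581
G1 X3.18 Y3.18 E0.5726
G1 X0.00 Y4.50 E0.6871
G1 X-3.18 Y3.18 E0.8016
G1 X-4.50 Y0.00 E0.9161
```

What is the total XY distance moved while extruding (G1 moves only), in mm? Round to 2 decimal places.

27.54 mm

Sum the Euclidean lengths of each G1 segment: total = 27.54 mm.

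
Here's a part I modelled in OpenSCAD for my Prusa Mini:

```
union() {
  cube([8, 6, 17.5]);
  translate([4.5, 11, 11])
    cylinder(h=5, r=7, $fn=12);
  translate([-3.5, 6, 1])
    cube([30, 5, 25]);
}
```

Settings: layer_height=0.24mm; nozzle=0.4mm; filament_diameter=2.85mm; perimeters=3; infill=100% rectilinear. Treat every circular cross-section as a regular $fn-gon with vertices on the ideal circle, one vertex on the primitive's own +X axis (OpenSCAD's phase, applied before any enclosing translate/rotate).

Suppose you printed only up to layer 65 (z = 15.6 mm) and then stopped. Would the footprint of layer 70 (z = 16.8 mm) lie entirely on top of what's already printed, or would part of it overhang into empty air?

Compare the two slices. At z = 15.6: the cube (footprint 8×6) is included at this height (area 48.00 mm²); the r=7 cylinder at (4.5, 11) contributes a regular 12-gon of circumradius 7 (area = (12/2)·7.000²·sin(360°/12) = 147.00 mm²); the cube at (-3.5, 6) is present — its section is the full 30×5 rectangle (area 150.00 mm²); Taking the union: the regions partially overlap — summed areas 345.00 mm² minus the doubly-counted overlap 72.93 mm² gives 272.07 mm² — area = 272.07 mm². At z = 16.8: the 8×6 cube contributes its full rectangle (area 48.00 mm²); the cylinder at (4.5, 11) does not reach this height (z outside [11, 16]); the cube at (-3.5, 6) (footprint 30×5) is included at this height (area 150.00 mm²); Taking the union: the 2 present regions share edge segments without overlapping in area, so areas simply add but the touching pieces fuse into one outline (the shared edge portions become interior and drop out of the boundary) — area = 198.00 mm². Checking containment: the cross-section at z = 16.8 is a subset of the cross-section at z = 15.6.

entirely on top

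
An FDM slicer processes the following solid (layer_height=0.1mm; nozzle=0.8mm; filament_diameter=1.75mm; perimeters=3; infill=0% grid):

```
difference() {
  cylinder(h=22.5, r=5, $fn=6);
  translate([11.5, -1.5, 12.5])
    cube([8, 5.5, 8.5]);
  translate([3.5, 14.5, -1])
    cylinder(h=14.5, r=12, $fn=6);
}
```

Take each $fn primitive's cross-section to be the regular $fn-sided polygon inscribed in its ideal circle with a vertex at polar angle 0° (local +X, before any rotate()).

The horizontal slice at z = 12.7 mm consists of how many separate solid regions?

1

At z = 12.7 mm: the r=5 cylinder gives a regular 6-gon of circumradius 5 (constant along its height); the cube at (11.5, -1.5) is present — its section is the full 8×5.5 rectangle; the r=12 cylinder at (3.5, 14.5) contributes a regular 6-gon of circumradius 12; Subtracting the remaining from the first: starting from the r=5 cylinder, the 8×5.5 cube at (11.5, -1.5) misses the remaining region (no effect); the r=12 cylinder at (3.5, 14.5) partially overlaps it — only the 1.13 mm² overlap (of its 374.12 mm²) is removed, clipping the outline — 1 connected region. The result has 1 disconnected region.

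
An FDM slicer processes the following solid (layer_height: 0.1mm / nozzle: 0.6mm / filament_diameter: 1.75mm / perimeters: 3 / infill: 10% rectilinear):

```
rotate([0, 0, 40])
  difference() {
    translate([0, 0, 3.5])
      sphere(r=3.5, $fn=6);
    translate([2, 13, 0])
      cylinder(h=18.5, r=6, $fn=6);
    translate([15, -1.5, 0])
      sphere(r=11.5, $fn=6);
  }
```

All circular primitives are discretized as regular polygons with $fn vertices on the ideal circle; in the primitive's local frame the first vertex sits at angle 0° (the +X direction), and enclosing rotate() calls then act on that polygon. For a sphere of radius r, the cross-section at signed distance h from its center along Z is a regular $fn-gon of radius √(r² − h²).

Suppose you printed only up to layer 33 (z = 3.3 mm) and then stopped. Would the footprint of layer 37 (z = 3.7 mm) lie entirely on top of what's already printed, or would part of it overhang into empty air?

entirely on top

Compare the two slices. At z = 3.3: the sphere: section is a regular 6-gon, circumradius = √(r²−h²) = √(3.5²−0.2²) = 3.494 (area = (6/2)·3.494²·sin(360°/6) = 31.72 mm²); the r=6 cylinder at (2, 13) contributes a regular 6-gon of circumradius 6 (area = (6/2)·6.000²·sin(360°/6) = 93.53 mm²); the sphere at (15, -1.5): section is a regular 6-gon, circumradius = √(r²−h²) = √(11.5²−3.3²) = 11.016 (area = (6/2)·11.016²·sin(360°/6) = 315.30 mm²); Subtracting the remaining from the first: starting from the r=3.5 sphere (31.72 mm²), the r=6 cylinder at (2, 13) misses the remaining region (no effect); the r=11.5 sphere at (15, -1.5) misses the remaining region (no effect) — area = 31.72 mm²; (whole slice rotated 40° about Z — lengths, areas and connectivity unchanged). At z = 3.7: the r=3.5 sphere contributes a regular 6-gon of circumradius √(3.5²−0.2²) = 3.494 (area = (6/2)·3.494²·sin(360°/6) = 31.72 mm²); the cylinder at (2, 13): section is a regular 6-gon, circumradius r=6 (area = (6/2)·6.000²·sin(360°/6) = 93.53 mm²); the r=11.5 sphere at (15, -1.5) contributes a regular 6-gon of circumradius √(11.5²−3.7²) = 10.889 (area = (6/2)·10.889²·sin(360°/6) = 308.03 mm²); After the difference (first − rest): starting from the r=3.5 sphere (31.72 mm²), the r=6 cylinder at (2, 13) misses the remaining region (no effect); the r=11.5 sphere at (15, -1.5) misses the remaining region (no effect) — area = 31.72 mm²; (whole slice rotated 40° about Z — lengths, areas and connectivity unchanged). Checking containment: the cross-section at z = 3.7 is a subset of the cross-section at z = 3.3.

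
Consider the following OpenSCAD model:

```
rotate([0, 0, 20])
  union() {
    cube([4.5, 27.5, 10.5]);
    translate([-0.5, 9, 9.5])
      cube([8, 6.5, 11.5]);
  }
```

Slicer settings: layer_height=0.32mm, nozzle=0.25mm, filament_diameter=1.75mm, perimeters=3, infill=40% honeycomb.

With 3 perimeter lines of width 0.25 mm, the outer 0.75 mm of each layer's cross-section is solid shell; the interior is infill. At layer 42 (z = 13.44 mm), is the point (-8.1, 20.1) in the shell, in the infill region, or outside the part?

At z = 13.44 mm: the cube is absent (z outside [0, 10.5]); the 8×6.5 cube at (-0.5, 9) contributes its full rectangle; Merging all regions: only the 8×6.5 cube at (-0.5, 9) is present, so the union is just that shape — 1 connected region; (whole slice rotated 20° about Z — lengths, areas and connectivity unchanged). Overall, the cross-section is a single solid region. Undo the 20° rotation: the query point maps to (-0.737, 21.658) in the un-rotated model frame. The nearest boundary edge runs (7.50, 15.50)→(-0.50, 15.50); distance from the point to it = 6.16 mm. The point is not inside any of the regions above, so it lies outside the cross-section (6.16 mm from the nearest boundary).

outside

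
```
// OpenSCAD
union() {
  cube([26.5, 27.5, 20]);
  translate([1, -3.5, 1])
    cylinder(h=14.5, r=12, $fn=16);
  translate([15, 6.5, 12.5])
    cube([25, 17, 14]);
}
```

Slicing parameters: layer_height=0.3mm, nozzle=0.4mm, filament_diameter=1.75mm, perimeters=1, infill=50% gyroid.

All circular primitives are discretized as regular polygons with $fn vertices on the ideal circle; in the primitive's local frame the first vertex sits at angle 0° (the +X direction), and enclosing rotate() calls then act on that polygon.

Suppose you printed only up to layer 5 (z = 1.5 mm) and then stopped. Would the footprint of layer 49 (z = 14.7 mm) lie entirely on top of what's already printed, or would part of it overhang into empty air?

Compare the two slices. At z = 1.5: the cube is present — its section is the full 26.5×27.5 rectangle (area 728.75 mm²); the cylinder at (1, -3.5): section is a regular 16-gon, circumradius r=12 (area = (16/2)·12.000²·sin(360°/16) = 440.85 mm²); the cube at (15, 6.5) is not intersected at this z (z outside [12.5, 26.5]); Combining (union): the regions partially overlap — summed areas 1169.60 mm² minus the doubly-counted overlap 77.83 mm² gives 1091.77 mm² — area = 1091.77 mm². At z = 14.7: the cube (footprint 26.5×27.5) is included at this height (area 728.75 mm²); the r=12 cylinder at (1, -3.5) contributes a regular 16-gon of circumradius 12 (area = (16/2)·12.000²·sin(360°/16) = 440.85 mm²); the 25×17 cube at (15, 6.5) contributes its full rectangle (area 425.00 mm²); Taking the union: the regions partially overlap — summed areas 1594.60 mm² minus the doubly-counted overlap 273.33 mm² gives 1321.27 mm² — area = 1321.27 mm². Checking containment: at z = 14.7 the cross-section extends beyond the z = 1.5 cross-section by about 229.50 mm².

part overhangs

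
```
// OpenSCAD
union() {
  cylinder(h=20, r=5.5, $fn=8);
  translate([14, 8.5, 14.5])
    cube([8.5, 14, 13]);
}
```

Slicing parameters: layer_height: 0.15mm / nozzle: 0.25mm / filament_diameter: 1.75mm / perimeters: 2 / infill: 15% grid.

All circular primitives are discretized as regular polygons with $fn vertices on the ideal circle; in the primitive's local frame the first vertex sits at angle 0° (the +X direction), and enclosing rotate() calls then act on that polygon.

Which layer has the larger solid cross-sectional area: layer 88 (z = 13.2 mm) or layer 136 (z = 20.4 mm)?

layer 136 (z = 20.4 mm)

Layer 88 (z = 13.2): the cylinder: section is a regular 8-gon, circumradius r=5.5 (area = (8/2)·5.500²·sin(360°/8) = 85.56 mm²); the cube at (14, 8.5) does not reach this height (z outside [14.5, 27.5]); Merging all regions: only the r=5.5 cylinder is present, so the union is just that shape — area = 85.56 mm². So its area = 85.56 mm². Layer 136 (z = 20.4): the cylinder is absent (z outside [0, 20]); the 8.5×14 cube at (14, 8.5) contributes its full rectangle (area 119.00 mm²); Combining (union): only the 8.5×14 cube at (14, 8.5) is present, so the union is just that shape — area = 119.00 mm². So its area = 119.00 mm². Layer 136 is larger (119.00 vs 85.56 mm²).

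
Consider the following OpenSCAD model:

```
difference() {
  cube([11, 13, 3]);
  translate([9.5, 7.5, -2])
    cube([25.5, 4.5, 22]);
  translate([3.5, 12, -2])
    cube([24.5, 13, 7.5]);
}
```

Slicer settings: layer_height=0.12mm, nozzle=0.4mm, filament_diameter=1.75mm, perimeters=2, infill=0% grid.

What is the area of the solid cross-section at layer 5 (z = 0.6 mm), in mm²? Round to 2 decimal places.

At z = 0.6 mm: the cube is present — its section is the full 11×13 rectangle (area 143.00 mm²); the cube at (9.5, 7.5) (footprint 25.5×4.5) is included at this height (area 114.75 mm²); the cube at (3.5, 12) (footprint 24.5×13) is included at this height (area 318.50 mm²); After the difference (first − rest): starting from the 11×13 cube (143.00 mm²), the 25.5×4.5 cube at (9.5, 7.5) partially overlaps it — only the 6.75 mm² overlap (of its 114.75 mm²) is removed, clipping the outline; the 24.5×13 cube at (3.5, 12) partially overlaps it — only the 7.50 mm² overlap (of its 318.50 mm²) is removed, clipping the outline — area = 128.75 mm². Overall, the cross-section is a single solid region. Net area = 128.75 mm².

128.75 mm²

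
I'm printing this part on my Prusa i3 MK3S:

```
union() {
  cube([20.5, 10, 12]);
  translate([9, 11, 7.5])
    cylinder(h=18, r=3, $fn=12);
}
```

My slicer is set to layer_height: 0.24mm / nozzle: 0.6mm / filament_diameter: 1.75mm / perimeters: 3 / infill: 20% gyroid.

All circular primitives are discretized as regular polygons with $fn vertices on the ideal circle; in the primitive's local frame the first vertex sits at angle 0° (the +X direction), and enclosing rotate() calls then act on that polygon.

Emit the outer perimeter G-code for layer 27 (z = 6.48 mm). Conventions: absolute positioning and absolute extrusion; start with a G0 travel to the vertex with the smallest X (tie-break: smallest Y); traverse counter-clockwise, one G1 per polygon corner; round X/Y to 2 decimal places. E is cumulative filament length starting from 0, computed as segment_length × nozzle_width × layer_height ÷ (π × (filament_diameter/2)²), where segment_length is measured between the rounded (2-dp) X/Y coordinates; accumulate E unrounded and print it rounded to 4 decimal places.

At z = 6.48 mm: the 20.5×10 cube contributes its full rectangle; the cylinder at (9, 11) is not intersected at this z (z outside [7.5, 25.5]); Taking the union: only the 20.5×10 cube is present, so the union is just that shape — 1 connected region. The outline is a single polygon with 4 vertices. Extrusion per mm of travel: 0.6 × 0.24 / (π × 0.875²) = 0.059868. Accumulating E over each segment gives final E = 3.6520.

G0 X0.00 Y0.00 Z6.48
G1 X20.50 Y0.00 E1.2273
G1 X20.50 Y10.00 E1.8260
G1 X0.00 Y10.00 E3.0533
G1 X0.00 Y0.00 E3.6520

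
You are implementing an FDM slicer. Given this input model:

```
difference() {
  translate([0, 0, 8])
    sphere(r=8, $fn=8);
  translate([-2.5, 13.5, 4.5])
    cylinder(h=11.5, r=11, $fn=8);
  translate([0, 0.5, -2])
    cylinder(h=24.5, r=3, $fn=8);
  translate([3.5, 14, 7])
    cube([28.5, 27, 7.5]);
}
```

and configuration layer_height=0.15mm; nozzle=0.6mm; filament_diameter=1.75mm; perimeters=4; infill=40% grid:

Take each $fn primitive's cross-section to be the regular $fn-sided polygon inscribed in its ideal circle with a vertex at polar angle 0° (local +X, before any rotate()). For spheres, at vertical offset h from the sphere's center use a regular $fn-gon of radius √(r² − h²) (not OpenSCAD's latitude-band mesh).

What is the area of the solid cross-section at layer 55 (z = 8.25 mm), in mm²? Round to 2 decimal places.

121.68 mm²

At z = 8.25 mm: the sphere: section is a regular 8-gon, circumradius = √(r²−h²) = √(8²−0.25²) = 7.996 (area = (8/2)·7.996²·sin(360°/8) = 180.84 mm²); the r=11 cylinder at (-2.5, 13.5) contributes a regular 8-gon of circumradius 11 (area = (8/2)·11.000²·sin(360°/8) = 342.24 mm²); the cylinder at (0, 0.5): section is a regular 8-gon, circumradius r=3 (area = (8/2)·3.000²·sin(360°/8) = 25.46 mm²); the cube at (3.5, 14) (footprint 28.5×27) is included at this height (area 769.50 mm²); Taking the first minus the rest: starting from the r=8 sphere (180.84 mm²), the r=11 cylinder at (-2.5, 13.5) partially overlaps it — only the 33.71 mm² overlap (of its 342.24 mm²) is removed, clipping the outline; the r=3 cylinder at (0, 0.5) lies wholly inside it (removes its full 25.46 mm² and its 18.37 mm outline becomes a hole wall); the 28.5×27 cube at (3.5, 14) misses the remaining region (no effect) — area = 121.68 mm². Overall, the cross-section is one region with 1 hole. Net area = 121.68 mm².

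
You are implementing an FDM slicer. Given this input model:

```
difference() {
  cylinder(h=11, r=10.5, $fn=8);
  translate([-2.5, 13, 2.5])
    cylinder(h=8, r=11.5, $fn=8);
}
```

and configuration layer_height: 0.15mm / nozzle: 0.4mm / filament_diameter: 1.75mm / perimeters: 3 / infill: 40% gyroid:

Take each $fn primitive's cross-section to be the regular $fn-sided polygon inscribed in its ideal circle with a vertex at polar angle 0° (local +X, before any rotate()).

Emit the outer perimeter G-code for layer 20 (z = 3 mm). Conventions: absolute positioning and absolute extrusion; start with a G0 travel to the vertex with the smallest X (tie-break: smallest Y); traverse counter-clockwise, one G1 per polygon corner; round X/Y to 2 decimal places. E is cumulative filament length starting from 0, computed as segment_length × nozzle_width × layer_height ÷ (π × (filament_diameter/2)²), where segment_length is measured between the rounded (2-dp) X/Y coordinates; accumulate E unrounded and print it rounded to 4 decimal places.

At z = 3 mm: the r=10.5 cylinder contributes a regular 8-gon of circumradius 10.5; the cylinder at (-2.5, 13): section is a regular 8-gon, circumradius r=11.5; Subtracting the remaining from the first: starting from the r=10.5 cylinder, the r=11.5 cylinder at (-2.5, 13) partially overlaps it — only the 85.40 mm² overlap (of its 374.06 mm²) is removed, clipping the outline — 1 connected region. The outline is a single polygon with 10 vertices. Extrusion per mm of travel: 0.4 × 0.15 / (π × 0.875²) = 0.024945. Accumulating E over each segment gives final E = 1.5953.

G0 X-10.50 Y0.00 Z3.00
G1 X-7.42 Y-7.42 E0.2004
G1 X0.00 Y-10.50 E0.4008
G1 X7.42 Y-7.42 E0.6012
G1 X10.50 Y0.00 E0.8016
G1 X7.42 Y7.42 E1.0020
G1 X6.80 Y7.68 E1.0188
G1 X5.63 Y4.87 E1.0947
G1 X-2.50 Y1.50 E1.3143
G1 X-8.80 Y4.11 E1.4844
G1 X-10.50 Y0.00 E1.5953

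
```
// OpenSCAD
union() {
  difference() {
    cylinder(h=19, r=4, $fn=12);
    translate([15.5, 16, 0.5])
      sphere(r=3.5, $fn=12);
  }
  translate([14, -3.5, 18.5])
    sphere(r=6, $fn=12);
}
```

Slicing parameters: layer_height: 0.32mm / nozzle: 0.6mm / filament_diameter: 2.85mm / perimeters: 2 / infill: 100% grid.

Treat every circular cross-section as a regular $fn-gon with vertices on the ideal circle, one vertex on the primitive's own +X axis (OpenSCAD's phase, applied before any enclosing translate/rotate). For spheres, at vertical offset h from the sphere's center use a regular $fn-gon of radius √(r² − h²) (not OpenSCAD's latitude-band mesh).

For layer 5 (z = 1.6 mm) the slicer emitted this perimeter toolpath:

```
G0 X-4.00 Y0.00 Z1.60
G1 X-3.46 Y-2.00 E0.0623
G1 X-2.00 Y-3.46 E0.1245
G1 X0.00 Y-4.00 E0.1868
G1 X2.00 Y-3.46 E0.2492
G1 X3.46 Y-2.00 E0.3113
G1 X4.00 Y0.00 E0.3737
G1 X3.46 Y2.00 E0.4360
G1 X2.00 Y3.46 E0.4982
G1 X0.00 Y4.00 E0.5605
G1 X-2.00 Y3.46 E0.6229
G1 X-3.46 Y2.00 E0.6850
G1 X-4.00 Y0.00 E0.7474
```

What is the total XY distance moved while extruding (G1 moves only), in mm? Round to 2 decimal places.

Sum the Euclidean lengths of each G1 segment: total = 24.83 mm.

24.83 mm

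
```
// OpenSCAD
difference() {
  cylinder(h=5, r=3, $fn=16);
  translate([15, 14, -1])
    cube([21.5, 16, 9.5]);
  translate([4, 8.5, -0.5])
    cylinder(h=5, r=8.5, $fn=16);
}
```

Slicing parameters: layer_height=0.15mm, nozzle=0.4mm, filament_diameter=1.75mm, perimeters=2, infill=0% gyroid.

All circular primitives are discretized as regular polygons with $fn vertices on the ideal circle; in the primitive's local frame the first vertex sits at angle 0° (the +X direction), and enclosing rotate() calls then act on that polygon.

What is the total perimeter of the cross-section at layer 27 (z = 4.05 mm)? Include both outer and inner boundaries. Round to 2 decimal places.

17.62 mm

At z = 4.05 mm: the r=3 cylinder contributes a regular 16-gon of circumradius 3 (perimeter = 2·16·3.000·sin(180°/16) = 18.73 mm); the cube at (15, 14) is present — its section is the full 21.5×16 rectangle (perimeter 75.00 mm); the cylinder at (4, 8.5): section is a regular 16-gon, circumradius r=8.5 (perimeter = 2·16·8.500·sin(180°/16) = 53.06 mm); After the difference (first − rest): starting from the r=3 cylinder, the 21.5×16 cube at (15, 14) misses the remaining region (no effect); the r=8.5 cylinder at (4, 8.5) partially overlaps it — only the 7.10 mm² overlap (of its 221.19 mm²) is removed, clipping the outline — boundary = 17.62 mm. Overall, the cross-section is a single solid region. Total boundary length (outer) = 17.62 mm.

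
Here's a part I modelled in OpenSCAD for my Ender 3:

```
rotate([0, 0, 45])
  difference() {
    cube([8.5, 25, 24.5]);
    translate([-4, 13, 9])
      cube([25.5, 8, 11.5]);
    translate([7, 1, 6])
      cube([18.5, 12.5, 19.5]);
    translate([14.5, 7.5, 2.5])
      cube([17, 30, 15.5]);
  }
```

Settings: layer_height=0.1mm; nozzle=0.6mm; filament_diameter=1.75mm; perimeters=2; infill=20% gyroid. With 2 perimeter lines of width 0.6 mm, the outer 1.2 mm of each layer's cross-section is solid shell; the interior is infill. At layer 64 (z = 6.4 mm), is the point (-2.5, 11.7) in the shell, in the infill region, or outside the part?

At z = 6.4 mm: the cube (footprint 8.5×25) is included at this height; the cube at (-4, 13) does not reach this height (z outside [9, 20.5]); the cube at (7, 1) (footprint 18.5×12.5) is included at this height; the cube at (14.5, 7.5) is present — its section is the full 17×30 rectangle; Subtracting the remaining from the first: starting from the 8.5×25 cube, the 18.5×12.5 cube at (7, 1) partially overlaps it — only the 18.75 mm² overlap (of its 231.25 mm²) is removed, clipping the outline; the 17×30 cube at (14.5, 7.5) misses the remaining region (no effect) — 1 connected region; (whole slice rotated 45° about Z — lengths, areas and connectivity unchanged). Overall, the cross-section is a single solid region. Undo the 45° rotation: the query point maps to (6.505, 10.041) in the un-rotated model frame. The nearest boundary edge runs (7.00, 13.50)→(7.00, 1.00); distance from the point to it = 0.49 mm. The point is inside the cross-section, 0.49 mm from the nearest boundary — within the 1.2 mm shell band (2 × 0.6).

shell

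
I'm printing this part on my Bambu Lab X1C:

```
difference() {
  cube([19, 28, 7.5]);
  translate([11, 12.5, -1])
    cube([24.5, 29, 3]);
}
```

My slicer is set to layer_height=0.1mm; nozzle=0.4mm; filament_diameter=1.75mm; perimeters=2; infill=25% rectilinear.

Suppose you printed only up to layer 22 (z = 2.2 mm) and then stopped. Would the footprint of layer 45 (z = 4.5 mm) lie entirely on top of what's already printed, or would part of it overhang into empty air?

entirely on top

Compare the two slices. At z = 2.2: the cube (footprint 19×28) is included at this height (area 532.00 mm²); the cube at (11, 12.5) does not reach this height (z outside [-1, 2]); After the difference (first − rest): none of the subtracted shapes is present at this height, so the 19×28 cube is unchanged — area = 532.00 mm². At z = 4.5: the 19×28 cube contributes its full rectangle (area 532.00 mm²); the cube at (11, 12.5) is absent (z outside [-1, 2]); Taking the first minus the rest: none of the subtracted shapes is present at this height, so the 19×28 cube is unchanged — area = 532.00 mm². Checking containment: the cross-section at z = 4.5 is a subset of the cross-section at z = 2.2.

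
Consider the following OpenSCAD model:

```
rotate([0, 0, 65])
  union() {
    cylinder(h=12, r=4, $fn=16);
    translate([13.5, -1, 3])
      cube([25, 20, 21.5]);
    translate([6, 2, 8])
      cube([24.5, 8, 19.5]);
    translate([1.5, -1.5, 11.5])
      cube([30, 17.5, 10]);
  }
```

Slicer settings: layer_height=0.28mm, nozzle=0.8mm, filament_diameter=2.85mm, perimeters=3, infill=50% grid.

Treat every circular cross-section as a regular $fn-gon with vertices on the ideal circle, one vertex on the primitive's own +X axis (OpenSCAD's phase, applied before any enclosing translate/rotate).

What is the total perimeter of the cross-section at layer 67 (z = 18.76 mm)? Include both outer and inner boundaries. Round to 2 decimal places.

At z = 18.76 mm: the cylinder does not reach this height (z outside [0, 12]); the 25×20 cube at (13.5, -1) contributes its full rectangle (perimeter 90.00 mm); the cube at (6, 2) (footprint 24.5×8) is included at this height (perimeter 65.00 mm); the cube at (1.5, -1.5) is present — its section is the full 30×17.5 rectangle (perimeter 95.00 mm); Combining (union): the regions partially overlap (shared area 502.00 mm²), so the edge portions inside another operand are dropped and the merged outline is re-measured after clipping — boundary = 115.00 mm; (rotated 65° about Z; rotation is an isometry so areas/perimeters/island counts are preserved). Overall, the cross-section is a single solid region. Total boundary length (outer) = 115.00 mm.

115.00 mm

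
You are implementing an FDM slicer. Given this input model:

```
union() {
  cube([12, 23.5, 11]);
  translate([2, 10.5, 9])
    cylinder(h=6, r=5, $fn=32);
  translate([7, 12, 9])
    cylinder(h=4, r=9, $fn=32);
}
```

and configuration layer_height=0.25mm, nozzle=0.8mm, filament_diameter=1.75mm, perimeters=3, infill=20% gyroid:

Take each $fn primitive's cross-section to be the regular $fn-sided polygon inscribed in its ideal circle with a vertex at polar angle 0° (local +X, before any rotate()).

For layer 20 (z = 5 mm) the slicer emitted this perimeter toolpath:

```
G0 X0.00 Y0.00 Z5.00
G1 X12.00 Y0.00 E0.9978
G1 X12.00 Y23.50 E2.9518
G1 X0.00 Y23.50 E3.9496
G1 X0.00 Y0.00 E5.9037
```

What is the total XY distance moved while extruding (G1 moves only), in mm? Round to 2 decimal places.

71.00 mm

Sum the Euclidean lengths of each G1 segment: total = 71.00 mm.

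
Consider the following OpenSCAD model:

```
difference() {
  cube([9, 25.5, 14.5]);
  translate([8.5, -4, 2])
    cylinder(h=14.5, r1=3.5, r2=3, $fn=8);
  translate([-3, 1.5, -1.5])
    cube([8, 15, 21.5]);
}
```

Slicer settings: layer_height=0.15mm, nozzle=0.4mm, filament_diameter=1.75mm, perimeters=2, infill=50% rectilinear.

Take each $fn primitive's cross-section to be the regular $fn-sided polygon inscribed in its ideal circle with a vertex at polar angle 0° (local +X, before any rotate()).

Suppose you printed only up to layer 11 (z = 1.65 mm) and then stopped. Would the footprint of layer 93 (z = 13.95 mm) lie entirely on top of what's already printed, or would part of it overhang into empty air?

Compare the two slices. At z = 1.65: the cube (footprint 9×25.5) is included at this height (area 229.50 mm²); the cone at (8.5, -4) is not intersected at this z (z outside [2, 16.5]); the cube at (-3, 1.5) (footprint 8×15) is included at this height (area 120.00 mm²); After the difference (first − rest): starting from the 9×25.5 cube (229.50 mm²), the 8×15 cube at (-3, 1.5) partially overlaps it — only the 75.00 mm² overlap (of its 120.00 mm²) is removed, clipping the outline — area = 154.50 mm². At z = 13.95: the 9×25.5 cube contributes its full rectangle (area 229.50 mm²); the cone at (8.5, -4) (r1=3.5→r2=3) has section circumradius 3.088 here — a regular 8-gon (area = (8/2)·3.088²·sin(360°/8) = 26.97 mm²); the cube at (-3, 1.5) (footprint 8×15) is included at this height (area 120.00 mm²); After the difference (first − rest): starting from the 9×25.5 cube (229.50 mm²), the cone at (8.5, -4) misses the remaining region (no effect); the 8×15 cube at (-3, 1.5) partially overlaps it — only the 75.00 mm² overlap (of its 120.00 mm²) is removed, clipping the outline — area = 154.50 mm². Checking containment: the cross-section at z = 13.95 is a subset of the cross-section at z = 1.65.

entirely on top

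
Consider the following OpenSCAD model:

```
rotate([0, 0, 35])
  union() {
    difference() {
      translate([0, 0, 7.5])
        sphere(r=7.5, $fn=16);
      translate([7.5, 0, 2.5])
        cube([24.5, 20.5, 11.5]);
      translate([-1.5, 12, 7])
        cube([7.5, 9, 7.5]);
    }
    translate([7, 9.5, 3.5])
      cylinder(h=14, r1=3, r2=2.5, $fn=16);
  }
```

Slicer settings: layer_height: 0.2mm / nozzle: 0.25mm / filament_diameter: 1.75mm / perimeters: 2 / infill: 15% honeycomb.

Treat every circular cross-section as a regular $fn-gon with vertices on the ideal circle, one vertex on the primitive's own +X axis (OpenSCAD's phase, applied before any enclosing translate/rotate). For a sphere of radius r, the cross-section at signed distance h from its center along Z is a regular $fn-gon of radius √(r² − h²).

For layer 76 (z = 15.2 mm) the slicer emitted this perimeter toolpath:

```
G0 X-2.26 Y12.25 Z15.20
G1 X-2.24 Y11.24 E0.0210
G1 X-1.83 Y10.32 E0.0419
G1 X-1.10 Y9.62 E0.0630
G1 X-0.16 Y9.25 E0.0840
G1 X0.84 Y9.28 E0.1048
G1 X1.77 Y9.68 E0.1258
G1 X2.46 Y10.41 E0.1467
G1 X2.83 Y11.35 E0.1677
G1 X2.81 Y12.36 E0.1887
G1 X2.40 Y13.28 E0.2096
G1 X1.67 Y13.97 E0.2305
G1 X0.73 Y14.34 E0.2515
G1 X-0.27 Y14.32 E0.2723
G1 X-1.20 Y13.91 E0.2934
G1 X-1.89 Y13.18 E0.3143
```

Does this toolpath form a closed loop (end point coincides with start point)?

no

Start point (G0): (-2.26, 12.25). End point (last G1): the path does not return to the start — open.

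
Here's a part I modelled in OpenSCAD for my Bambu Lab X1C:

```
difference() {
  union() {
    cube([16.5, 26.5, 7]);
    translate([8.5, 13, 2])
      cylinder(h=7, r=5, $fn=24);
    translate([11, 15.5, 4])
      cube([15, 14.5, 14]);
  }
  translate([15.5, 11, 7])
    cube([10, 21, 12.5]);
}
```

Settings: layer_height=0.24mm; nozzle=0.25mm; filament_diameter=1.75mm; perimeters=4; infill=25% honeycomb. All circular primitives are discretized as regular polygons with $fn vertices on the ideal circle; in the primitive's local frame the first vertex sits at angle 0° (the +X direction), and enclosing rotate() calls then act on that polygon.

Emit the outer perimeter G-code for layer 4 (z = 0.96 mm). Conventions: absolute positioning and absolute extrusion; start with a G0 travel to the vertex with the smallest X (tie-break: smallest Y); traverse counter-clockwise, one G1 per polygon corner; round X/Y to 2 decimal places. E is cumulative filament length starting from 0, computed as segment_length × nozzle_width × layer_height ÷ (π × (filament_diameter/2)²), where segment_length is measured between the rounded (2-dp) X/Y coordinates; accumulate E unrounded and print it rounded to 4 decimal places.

G0 X0.00 Y0.00 Z0.96
G1 X16.50 Y0.00 E0.4116
G1 X16.50 Y26.50 E1.0726
G1 X0.00 Y26.50 E1.4842
G1 X0.00 Y0.00 E2.1453

At z = 0.96 mm: the 16.5×26.5 cube contributes its full rectangle; the cylinder at (8.5, 13) is absent (z outside [2, 9]); the cube at (11, 15.5) does not reach this height (z outside [4, 18]); Merging all regions: only the 16.5×26.5 cube is present, so the union is just that shape — 1 connected region; the cube at (15.5, 11) is not intersected at this z (z outside [7, 19.5]); After the difference (first − rest): none of the subtracted shapes is present at this height, so that combined region is unchanged — 1 connected region. The outline is a single polygon with 4 vertices. Extrusion per mm of travel: 0.25 × 0.24 / (π × 0.875²) = 0.024945. Accumulating E over each segment gives final E = 2.1453.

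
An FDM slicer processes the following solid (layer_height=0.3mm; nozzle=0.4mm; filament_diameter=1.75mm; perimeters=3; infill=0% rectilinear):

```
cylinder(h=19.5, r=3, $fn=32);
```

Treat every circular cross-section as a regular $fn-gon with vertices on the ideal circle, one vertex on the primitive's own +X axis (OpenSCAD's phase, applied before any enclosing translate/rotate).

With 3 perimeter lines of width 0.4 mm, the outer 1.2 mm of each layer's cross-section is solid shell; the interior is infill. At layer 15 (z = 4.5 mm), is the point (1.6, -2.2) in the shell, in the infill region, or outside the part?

shell

At z = 4.5 mm: the r=3 cylinder contributes a regular 32-gon of circumradius 3. Overall, the cross-section is a single solid region. The nearest boundary edge runs (1.67, -2.49)→(2.12, -2.12); distance from the point to it = 0.27 mm. The point is inside the cross-section, 0.27 mm from the nearest boundary — within the 1.2 mm shell band (3 × 0.4).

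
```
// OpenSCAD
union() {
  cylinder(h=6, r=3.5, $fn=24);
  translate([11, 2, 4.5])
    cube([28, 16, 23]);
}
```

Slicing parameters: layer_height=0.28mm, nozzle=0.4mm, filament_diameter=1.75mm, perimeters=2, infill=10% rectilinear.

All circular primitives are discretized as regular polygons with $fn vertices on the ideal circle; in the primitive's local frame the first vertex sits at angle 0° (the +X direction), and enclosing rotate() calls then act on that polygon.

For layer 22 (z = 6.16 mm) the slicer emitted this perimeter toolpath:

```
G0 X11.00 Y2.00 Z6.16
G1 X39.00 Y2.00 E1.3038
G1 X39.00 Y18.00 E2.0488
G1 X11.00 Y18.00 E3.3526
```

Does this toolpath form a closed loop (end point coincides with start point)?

Start point (G0): (11.00, 2.00). End point (last G1): the path does not return to the start — open.

no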